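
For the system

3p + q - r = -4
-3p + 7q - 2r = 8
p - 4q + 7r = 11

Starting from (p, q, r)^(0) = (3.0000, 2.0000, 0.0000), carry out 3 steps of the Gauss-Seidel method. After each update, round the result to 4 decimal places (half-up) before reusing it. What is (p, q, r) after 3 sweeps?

Iteration 1:
  p = (-4 - (1)·2.0000 - (-1)·0.0000) / (3) = -2.0000
  q = (8 - (-3)·-2.0000 - (-2)·0.0000) / (7) = 0.2857
  r = (11 - (1)·-2.0000 - (-4)·0.2857) / (7) = 2.0204
Iteration 2:
  p = (-4 - (1)·0.2857 - (-1)·2.0204) / (3) = -0.7551
  q = (8 - (-3)·-0.7551 - (-2)·2.0204) / (7) = 1.3965
  r = (11 - (1)·-0.7551 - (-4)·1.3965) / (7) = 2.4773
Iteration 3:
  p = (-4 - (1)·1.3965 - (-1)·2.4773) / (3) = -0.9731
  q = (8 - (-3)·-0.9731 - (-2)·2.4773) / (7) = 1.4336
  r = (11 - (1)·-0.9731 - (-4)·1.4336) / (7) = 2.5296

(-0.9731, 1.4336, 2.5296)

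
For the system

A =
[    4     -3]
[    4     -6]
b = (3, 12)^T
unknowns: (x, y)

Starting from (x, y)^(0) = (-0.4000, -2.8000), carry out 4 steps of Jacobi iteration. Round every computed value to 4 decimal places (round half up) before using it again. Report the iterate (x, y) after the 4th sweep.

Iteration 1:
  x = (3 - (-3)·-2.8000) / (4) = -1.3500
  y = (12 - (4)·-0.4000) / (-6) = -2.2667
Iteration 2:
  x = (3 - (-3)·-2.2667) / (4) = -0.9500
  y = (12 - (4)·-1.3500) / (-6) = -2.9000
Iteration 3:
  x = (3 - (-3)·-2.9000) / (4) = -1.4250
  y = (12 - (4)·-0.9500) / (-6) = -2.6333
Iteration 4:
  x = (3 - (-3)·-2.6333) / (4) = -1.2250
  y = (12 - (4)·-1.4250) / (-6) = -2.9500

(-1.2250, -2.9500)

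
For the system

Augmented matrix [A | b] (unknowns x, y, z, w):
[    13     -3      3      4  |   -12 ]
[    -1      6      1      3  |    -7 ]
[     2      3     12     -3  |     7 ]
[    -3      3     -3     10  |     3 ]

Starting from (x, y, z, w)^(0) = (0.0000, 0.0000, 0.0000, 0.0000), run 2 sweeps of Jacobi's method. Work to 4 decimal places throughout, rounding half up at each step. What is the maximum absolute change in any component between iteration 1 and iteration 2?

0.5206

Iteration 1:
  x = (-12 - (-3)·0.0000 - (3)·0.0000 - (4)·0.0000) / (13) = -0.9231
  y = (-7 - (-1)·0.0000 - (1)·0.0000 - (3)·0.0000) / (6) = -1.1667
  z = (7 - (2)·0.0000 - (3)·0.0000 - (-3)·0.0000) / (12) = 0.5833
  w = (3 - (-3)·0.0000 - (3)·0.0000 - (-3)·0.0000) / (10) = 0.3000
Iteration 2:
  x = (-12 - (-3)·-1.1667 - (3)·0.5833 - (4)·0.3000) / (13) = -1.4192
  y = (-7 - (-1)·-0.9231 - (1)·0.5833 - (3)·0.3000) / (6) = -1.5677
  z = (7 - (2)·-0.9231 - (3)·-1.1667 - (-3)·0.3000) / (12) = 1.1039
  w = (3 - (-3)·-0.9231 - (3)·-1.1667 - (-3)·0.5833) / (10) = 0.5481
Change: (-0.4961, -0.4010, 0.5206, 0.2481) → max |·| = 0.5206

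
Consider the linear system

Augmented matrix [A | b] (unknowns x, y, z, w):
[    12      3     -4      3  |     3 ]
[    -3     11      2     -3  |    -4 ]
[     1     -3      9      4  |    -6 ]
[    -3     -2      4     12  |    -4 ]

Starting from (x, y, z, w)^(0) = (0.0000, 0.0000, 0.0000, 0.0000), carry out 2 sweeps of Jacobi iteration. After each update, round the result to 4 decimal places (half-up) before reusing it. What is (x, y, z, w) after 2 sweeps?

Iteration 1:
  x = (3 - (3)·0.0000 - (-4)·0.0000 - (3)·0.0000) / (12) = 0.2500
  y = (-4 - (-3)·0.0000 - (2)·0.0000 - (-3)·0.0000) / (11) = -0.3636
  z = (-6 - (1)·0.0000 - (-3)·0.0000 - (4)·0.0000) / (9) = -0.6667
  w = (-4 - (-3)·0.0000 - (-2)·0.0000 - (4)·0.0000) / (12) = -0.3333
Iteration 2:
  x = (3 - (3)·-0.3636 - (-4)·-0.6667 - (3)·-0.3333) / (12) = 0.2020
  y = (-4 - (-3)·0.2500 - (2)·-0.6667 - (-3)·-0.3333) / (11) = -0.2651
  z = (-6 - (1)·0.2500 - (-3)·-0.3636 - (4)·-0.3333) / (9) = -0.6675
  w = (-4 - (-3)·0.2500 - (-2)·-0.3636 - (4)·-0.6667) / (12) = -0.1092

(0.2020, -0.2651, -0.6675, -0.1092)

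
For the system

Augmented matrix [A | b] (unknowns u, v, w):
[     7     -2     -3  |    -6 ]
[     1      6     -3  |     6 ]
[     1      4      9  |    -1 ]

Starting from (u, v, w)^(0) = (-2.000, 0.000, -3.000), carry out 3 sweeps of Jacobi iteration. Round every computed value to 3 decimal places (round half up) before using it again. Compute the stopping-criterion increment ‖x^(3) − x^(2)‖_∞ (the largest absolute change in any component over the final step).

Iteration 1:
  u = (-6 - (-2)·0.000 - (-3)·-3.000) / (7) = -2.143
  v = (6 - (1)·-2.000 - (-3)·-3.000) / (6) = -0.167
  w = (-1 - (1)·-2.000 - (4)·0.000) / (9) = 0.111
Iteration 2:
  u = (-6 - (-2)·-0.167 - (-3)·0.111) / (7) = -0.857
  v = (6 - (1)·-2.143 - (-3)·0.111) / (6) = 1.413
  w = (-1 - (1)·-2.143 - (4)·-0.167) / (9) = 0.201
Iteration 3:
  u = (-6 - (-2)·1.413 - (-3)·0.201) / (7) = -0.367
  v = (6 - (1)·-0.857 - (-3)·0.201) / (6) = 1.243
  w = (-1 - (1)·-0.857 - (4)·1.413) / (9) = -0.644
Change: (0.490, -0.170, -0.845) → max |·| = 0.845

0.845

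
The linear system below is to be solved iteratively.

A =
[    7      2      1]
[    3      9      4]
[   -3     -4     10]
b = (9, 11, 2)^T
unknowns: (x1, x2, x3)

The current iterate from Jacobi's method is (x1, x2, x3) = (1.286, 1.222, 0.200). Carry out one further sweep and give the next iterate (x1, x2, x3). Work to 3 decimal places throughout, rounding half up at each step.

(0.908, 0.705, 1.075)

One sweep:
  x1 = (9 - (2)·1.222 - (1)·0.200) / (7) = 0.908
  x2 = (11 - (3)·1.286 - (4)·0.200) / (9) = 0.705
  x3 = (2 - (-3)·1.286 - (-4)·1.222) / (10) = 1.075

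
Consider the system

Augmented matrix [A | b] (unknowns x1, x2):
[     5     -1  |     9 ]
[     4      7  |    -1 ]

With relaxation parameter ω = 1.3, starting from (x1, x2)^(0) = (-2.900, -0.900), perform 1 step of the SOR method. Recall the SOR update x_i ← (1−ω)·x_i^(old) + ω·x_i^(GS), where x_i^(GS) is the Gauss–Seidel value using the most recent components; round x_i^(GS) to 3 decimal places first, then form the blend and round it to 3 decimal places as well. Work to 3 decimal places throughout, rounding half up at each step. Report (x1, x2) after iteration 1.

Iteration 1:
  x1: GS value = (9 - (-1)·-0.900) / (5) = 1.620;  x1 ← (1−ω)·-2.900 + ω·1.620 = 2.976
  x2: GS value = (-1 - (4)·2.976) / (7) = -1.843;  x2 ← (1−ω)·-0.900 + ω·-1.843 = -2.126

(2.976, -2.126)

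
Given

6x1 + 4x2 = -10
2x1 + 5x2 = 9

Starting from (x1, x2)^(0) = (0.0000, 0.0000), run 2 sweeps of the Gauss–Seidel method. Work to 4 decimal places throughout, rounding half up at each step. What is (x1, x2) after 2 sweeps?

(-3.3111, 3.1244)

Iteration 1:
  x1 = (-10 - (4)·0.0000) / (6) = -1.6667
  x2 = (9 - (2)·-1.6667) / (5) = 2.4667
Iteration 2:
  x1 = (-10 - (4)·2.4667) / (6) = -3.3111
  x2 = (9 - (2)·-3.3111) / (5) = 3.1244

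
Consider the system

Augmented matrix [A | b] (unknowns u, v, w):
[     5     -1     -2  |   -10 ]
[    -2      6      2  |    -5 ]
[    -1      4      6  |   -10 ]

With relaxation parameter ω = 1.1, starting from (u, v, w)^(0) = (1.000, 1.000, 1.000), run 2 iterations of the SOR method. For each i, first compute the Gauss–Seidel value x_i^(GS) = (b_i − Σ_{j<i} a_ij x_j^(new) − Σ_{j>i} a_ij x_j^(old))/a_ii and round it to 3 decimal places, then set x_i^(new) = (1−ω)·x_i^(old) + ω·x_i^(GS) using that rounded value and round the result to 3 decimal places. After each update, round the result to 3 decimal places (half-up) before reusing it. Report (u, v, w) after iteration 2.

(-2.815, -1.465, -1.197)

Iteration 1:
  u: GS value = (-10 - (-1)·1.000 - (-2)·1.000) / (5) = -1.400;  u ← (1−ω)·1.000 + ω·-1.400 = -1.640
  v: GS value = (-5 - (-2)·-1.640 - (2)·1.000) / (6) = -1.713;  v ← (1−ω)·1.000 + ω·-1.713 = -1.984
  w: GS value = (-10 - (-1)·-1.640 - (4)·-1.984) / (6) = -0.617;  w ← (1−ω)·1.000 + ω·-0.617 = -0.779
Iteration 2:
  u: GS value = (-10 - (-1)·-1.984 - (-2)·-0.779) / (5) = -2.708;  u ← (1−ω)·-1.640 + ω·-2.708 = -2.815
  v: GS value = (-5 - (-2)·-2.815 - (2)·-0.779) / (6) = -1.512;  v ← (1−ω)·-1.984 + ω·-1.512 = -1.465
  w: GS value = (-10 - (-1)·-2.815 - (4)·-1.465) / (6) = -1.159;  w ← (1−ω)·-0.779 + ω·-1.159 = -1.197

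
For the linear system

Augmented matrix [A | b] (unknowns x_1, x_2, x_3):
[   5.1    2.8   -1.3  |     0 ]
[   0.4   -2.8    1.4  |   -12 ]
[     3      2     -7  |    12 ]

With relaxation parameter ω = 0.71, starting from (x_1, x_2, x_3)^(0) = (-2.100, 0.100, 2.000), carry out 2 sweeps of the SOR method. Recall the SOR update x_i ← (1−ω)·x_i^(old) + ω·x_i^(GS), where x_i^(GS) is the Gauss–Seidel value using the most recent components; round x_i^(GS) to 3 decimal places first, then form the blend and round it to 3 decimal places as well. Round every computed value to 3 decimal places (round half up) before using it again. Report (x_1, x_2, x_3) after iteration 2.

(-1.539, 3.988, -0.865)

Iteration 1:
  x_1: GS value = (0 - (2.8)·0.100 - (-1.3)·2.000) / (5.1) = 0.455;  x_1 ← (1−ω)·-2.100 + ω·0.455 = -0.286
  x_2: GS value = (-12 - (0.4)·-0.286 - (1.4)·2.000) / (-2.8) = 5.245;  x_2 ← (1−ω)·0.100 + ω·5.245 = 3.753
  x_3: GS value = (12 - (3)·-0.286 - (2)·3.753) / (-7) = -0.765;  x_3 ← (1−ω)·2.000 + ω·-0.765 = 0.037
Iteration 2:
  x_1: GS value = (0 - (2.8)·3.753 - (-1.3)·0.037) / (5.1) = -2.051;  x_1 ← (1−ω)·-0.286 + ω·-2.051 = -1.539
  x_2: GS value = (-12 - (0.4)·-1.539 - (1.4)·0.037) / (-2.8) = 4.084;  x_2 ← (1−ω)·3.753 + ω·4.084 = 3.988
  x_3: GS value = (12 - (3)·-1.539 - (2)·3.988) / (-7) = -1.234;  x_3 ← (1−ω)·0.037 + ω·-1.234 = -0.865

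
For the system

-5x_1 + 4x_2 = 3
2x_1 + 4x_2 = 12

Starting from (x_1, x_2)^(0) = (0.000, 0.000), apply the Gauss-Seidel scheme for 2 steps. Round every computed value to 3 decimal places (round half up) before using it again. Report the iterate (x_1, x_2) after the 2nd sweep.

(2.040, 1.980)

Iteration 1:
  x_1 = (3 - (4)·0.000) / (-5) = -0.600
  x_2 = (12 - (2)·-0.600) / (4) = 3.300
Iteration 2:
  x_1 = (3 - (4)·3.300) / (-5) = 2.040
  x_2 = (12 - (2)·2.040) / (4) = 1.980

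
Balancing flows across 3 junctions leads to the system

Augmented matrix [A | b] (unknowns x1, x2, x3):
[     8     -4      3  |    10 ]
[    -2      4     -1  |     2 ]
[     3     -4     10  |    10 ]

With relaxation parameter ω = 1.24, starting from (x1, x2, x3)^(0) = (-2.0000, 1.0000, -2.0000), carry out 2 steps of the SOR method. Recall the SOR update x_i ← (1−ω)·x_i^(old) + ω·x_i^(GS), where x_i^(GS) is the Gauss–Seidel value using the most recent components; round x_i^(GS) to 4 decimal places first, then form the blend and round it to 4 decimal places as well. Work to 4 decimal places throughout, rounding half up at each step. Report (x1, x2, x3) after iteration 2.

(1.2810, 1.3638, 1.1111)

Iteration 1:
  x1: GS value = (10 - (-4)·1.0000 - (3)·-2.0000) / (8) = 2.5000;  x1 ← (1−ω)·-2.0000 + ω·2.5000 = 3.5800
  x2: GS value = (2 - (-2)·3.5800 - (-1)·-2.0000) / (4) = 1.7900;  x2 ← (1−ω)·1.0000 + ω·1.7900 = 1.9796
  x3: GS value = (10 - (3)·3.5800 - (-4)·1.9796) / (10) = 0.7178;  x3 ← (1−ω)·-2.0000 + ω·0.7178 = 1.3701
Iteration 2:
  x1: GS value = (10 - (-4)·1.9796 - (3)·1.3701) / (8) = 1.7260;  x1 ← (1−ω)·3.5800 + ω·1.7260 = 1.2810
  x2: GS value = (2 - (-2)·1.2810 - (-1)·1.3701) / (4) = 1.4830;  x2 ← (1−ω)·1.9796 + ω·1.4830 = 1.3638
  x3: GS value = (10 - (3)·1.2810 - (-4)·1.3638) / (10) = 1.1612;  x3 ← (1−ω)·1.3701 + ω·1.1612 = 1.1111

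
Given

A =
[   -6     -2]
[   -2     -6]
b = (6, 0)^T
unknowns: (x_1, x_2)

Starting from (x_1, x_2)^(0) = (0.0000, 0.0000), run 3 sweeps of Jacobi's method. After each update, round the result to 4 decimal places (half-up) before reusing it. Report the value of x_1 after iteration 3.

-1.1111

Iteration 1:
  x_1 = (6 - (-2)·0.0000) / (-6) = -1.0000
  x_2 = (0 - (-2)·0.0000) / (-6) = 0.0000
Iteration 2:
  x_1 = (6 - (-2)·0.0000) / (-6) = -1.0000
  x_2 = (0 - (-2)·-1.0000) / (-6) = 0.3333
Iteration 3:
  x_1 = (6 - (-2)·0.3333) / (-6) = -1.1111
  x_2 = (0 - (-2)·-1.0000) / (-6) = 0.3333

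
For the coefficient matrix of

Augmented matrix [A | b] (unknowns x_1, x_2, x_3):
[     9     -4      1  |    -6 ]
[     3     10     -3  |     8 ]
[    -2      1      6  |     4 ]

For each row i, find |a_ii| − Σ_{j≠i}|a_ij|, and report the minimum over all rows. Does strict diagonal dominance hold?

row 1: |9| − (4+1) = 4
row 2: |10| − (3+3) = 4
row 3: |6| − (2+1) = 3
minimum over rows = 3 → strictly diagonally dominant (convergence guaranteed)

3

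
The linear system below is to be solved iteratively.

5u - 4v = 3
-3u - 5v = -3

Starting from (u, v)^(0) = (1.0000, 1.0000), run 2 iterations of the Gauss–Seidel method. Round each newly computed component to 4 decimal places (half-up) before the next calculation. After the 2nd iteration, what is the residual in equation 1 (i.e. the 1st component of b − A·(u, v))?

2.3808

Iteration 1:
  u = (3 - (-4)·1.0000) / (5) = 1.4000
  v = (-3 - (-3)·1.4000) / (-5) = -0.2400
Iteration 2:
  u = (3 - (-4)·-0.2400) / (5) = 0.4080
  v = (-3 - (-3)·0.4080) / (-5) = 0.3552
Residual b − A·x = (2.3808, 0.0000)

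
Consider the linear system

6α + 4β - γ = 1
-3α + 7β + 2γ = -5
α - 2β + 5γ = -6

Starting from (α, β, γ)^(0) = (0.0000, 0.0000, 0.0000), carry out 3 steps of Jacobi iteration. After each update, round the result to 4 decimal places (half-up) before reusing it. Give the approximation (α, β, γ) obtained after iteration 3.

(0.1135, -0.0904, -1.4086)

Iteration 1:
  α = (1 - (4)·0.0000 - (-1)·0.0000) / (6) = 0.1667
  β = (-5 - (-3)·0.0000 - (2)·0.0000) / (7) = -0.7143
  γ = (-6 - (1)·0.0000 - (-2)·0.0000) / (5) = -1.2000
Iteration 2:
  α = (1 - (4)·-0.7143 - (-1)·-1.2000) / (6) = 0.4429
  β = (-5 - (-3)·0.1667 - (2)·-1.2000) / (7) = -0.3000
  γ = (-6 - (1)·0.1667 - (-2)·-0.7143) / (5) = -1.5191
Iteration 3:
  α = (1 - (4)·-0.3000 - (-1)·-1.5191) / (6) = 0.1135
  β = (-5 - (-3)·0.4429 - (2)·-1.5191) / (7) = -0.0904
  γ = (-6 - (1)·0.4429 - (-2)·-0.3000) / (5) = -1.4086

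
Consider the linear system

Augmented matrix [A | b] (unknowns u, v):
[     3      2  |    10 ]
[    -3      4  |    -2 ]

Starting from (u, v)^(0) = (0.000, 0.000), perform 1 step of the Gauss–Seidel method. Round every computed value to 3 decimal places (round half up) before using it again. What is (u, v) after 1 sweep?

(3.333, 2.000)

Iteration 1:
  u = (10 - (2)·0.000) / (3) = 3.333
  v = (-2 - (-3)·3.333) / (4) = 2.000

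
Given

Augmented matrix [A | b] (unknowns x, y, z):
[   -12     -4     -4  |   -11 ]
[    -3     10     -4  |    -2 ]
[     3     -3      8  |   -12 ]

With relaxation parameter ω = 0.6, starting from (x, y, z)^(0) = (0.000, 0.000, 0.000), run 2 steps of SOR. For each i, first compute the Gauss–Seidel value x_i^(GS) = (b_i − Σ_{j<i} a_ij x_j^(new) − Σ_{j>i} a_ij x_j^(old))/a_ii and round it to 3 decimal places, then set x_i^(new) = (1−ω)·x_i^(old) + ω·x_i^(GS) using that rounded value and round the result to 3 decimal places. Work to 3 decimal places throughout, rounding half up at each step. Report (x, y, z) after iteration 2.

(0.980, -0.199, -1.576)

Iteration 1:
  x: GS value = (-11 - (-4)·0.000 - (-4)·0.000) / (-12) = 0.917;  x ← (1−ω)·0.000 + ω·0.917 = 0.550
  y: GS value = (-2 - (-3)·0.550 - (-4)·0.000) / (10) = -0.035;  y ← (1−ω)·0.000 + ω·-0.035 = -0.021
  z: GS value = (-12 - (3)·0.550 - (-3)·-0.021) / (8) = -1.714;  z ← (1−ω)·0.000 + ω·-1.714 = -1.028
Iteration 2:
  x: GS value = (-11 - (-4)·-0.021 - (-4)·-1.028) / (-12) = 1.266;  x ← (1−ω)·0.550 + ω·1.266 = 0.980
  y: GS value = (-2 - (-3)·0.980 - (-4)·-1.028) / (10) = -0.317;  y ← (1−ω)·-0.021 + ω·-0.317 = -0.199
  z: GS value = (-12 - (3)·0.980 - (-3)·-0.199) / (8) = -1.942;  z ← (1−ω)·-1.028 + ω·-1.942 = -1.576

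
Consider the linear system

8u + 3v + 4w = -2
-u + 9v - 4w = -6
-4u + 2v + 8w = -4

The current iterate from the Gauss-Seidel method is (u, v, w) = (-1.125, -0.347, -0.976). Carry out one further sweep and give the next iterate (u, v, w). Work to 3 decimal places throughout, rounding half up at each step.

(0.368, -1.060, -0.051)

One sweep:
  u = (-2 - (3)·-0.347 - (4)·-0.976) / (8) = 0.368
  v = (-6 - (-1)·0.368 - (-4)·-0.976) / (9) = -1.060
  w = (-4 - (-4)·0.368 - (2)·-1.060) / (8) = -0.051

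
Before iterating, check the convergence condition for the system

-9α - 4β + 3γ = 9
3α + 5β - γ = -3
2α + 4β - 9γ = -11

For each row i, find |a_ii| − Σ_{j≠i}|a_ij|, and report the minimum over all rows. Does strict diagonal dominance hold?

row 1: |-9| − (4+3) = 2
row 2: |5| − (3+1) = 1
row 3: |-9| − (2+4) = 3
minimum over rows = 1 → strictly diagonally dominant (convergence guaranteed)

1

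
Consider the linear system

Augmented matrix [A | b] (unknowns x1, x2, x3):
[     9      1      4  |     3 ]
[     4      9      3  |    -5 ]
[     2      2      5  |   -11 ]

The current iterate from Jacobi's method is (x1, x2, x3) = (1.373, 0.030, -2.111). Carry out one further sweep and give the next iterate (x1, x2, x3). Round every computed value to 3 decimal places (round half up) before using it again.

(1.268, -0.462, -2.761)

One sweep:
  x1 = (3 - (1)·0.030 - (4)·-2.111) / (9) = 1.268
  x2 = (-5 - (4)·1.373 - (3)·-2.111) / (9) = -0.462
  x3 = (-11 - (2)·1.373 - (2)·0.030) / (5) = -2.761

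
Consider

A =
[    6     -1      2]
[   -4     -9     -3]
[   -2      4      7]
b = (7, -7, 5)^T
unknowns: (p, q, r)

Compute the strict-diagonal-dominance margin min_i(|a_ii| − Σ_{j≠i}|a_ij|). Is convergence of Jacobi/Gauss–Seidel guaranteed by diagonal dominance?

row 1: |6| − (1+2) = 3
row 2: |-9| − (4+3) = 2
row 3: |7| − (2+4) = 1
minimum over rows = 1 → strictly diagonally dominant (convergence guaranteed)

1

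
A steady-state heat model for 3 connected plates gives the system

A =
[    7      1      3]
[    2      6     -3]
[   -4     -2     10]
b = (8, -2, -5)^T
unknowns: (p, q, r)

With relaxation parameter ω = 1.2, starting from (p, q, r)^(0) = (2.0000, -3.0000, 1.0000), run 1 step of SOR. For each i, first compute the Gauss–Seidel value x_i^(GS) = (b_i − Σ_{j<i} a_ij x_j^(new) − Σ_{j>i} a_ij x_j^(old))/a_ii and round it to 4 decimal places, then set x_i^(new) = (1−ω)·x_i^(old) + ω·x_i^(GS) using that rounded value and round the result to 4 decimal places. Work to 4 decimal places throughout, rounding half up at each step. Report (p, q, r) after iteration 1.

(0.9715, 0.4114, -0.2349)

Iteration 1:
  p: GS value = (8 - (1)·-3.0000 - (3)·1.0000) / (7) = 1.1429;  p ← (1−ω)·2.0000 + ω·1.1429 = 0.9715
  q: GS value = (-2 - (2)·0.9715 - (-3)·1.0000) / (6) = -0.1572;  q ← (1−ω)·-3.0000 + ω·-0.1572 = 0.4114
  r: GS value = (-5 - (-4)·0.9715 - (-2)·0.4114) / (10) = -0.0291;  r ← (1−ω)·1.0000 + ω·-0.0291 = -0.2349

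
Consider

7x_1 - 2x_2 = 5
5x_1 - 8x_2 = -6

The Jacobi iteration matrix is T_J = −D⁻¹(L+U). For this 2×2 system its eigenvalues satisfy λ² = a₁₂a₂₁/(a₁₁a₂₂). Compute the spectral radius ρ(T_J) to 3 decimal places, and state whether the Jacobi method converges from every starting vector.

a₁₂a₂₁/(a₁₁a₂₂) = (-2)·(5) / ((7)·(-8)) = 0.178571
ρ = √|0.178571| = √0.178571 = 0.423
ρ < 1, so Jacobi converges

0.423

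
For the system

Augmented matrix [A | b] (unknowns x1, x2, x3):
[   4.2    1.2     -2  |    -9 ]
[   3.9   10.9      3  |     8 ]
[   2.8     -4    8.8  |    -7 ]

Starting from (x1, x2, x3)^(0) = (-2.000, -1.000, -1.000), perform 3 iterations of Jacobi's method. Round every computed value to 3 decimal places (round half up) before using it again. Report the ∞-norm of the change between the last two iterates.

Iteration 1:
  x1 = (-9 - (1.2)·-1.000 - (-2)·-1.000) / (4.2) = -2.333
  x2 = (8 - (3.9)·-2.000 - (3)·-1.000) / (10.9) = 1.725
  x3 = (-7 - (2.8)·-2.000 - (-4)·-1.000) / (8.8) = -0.614
Iteration 2:
  x1 = (-9 - (1.2)·1.725 - (-2)·-0.614) / (4.2) = -2.928
  x2 = (8 - (3.9)·-2.333 - (3)·-0.614) / (10.9) = 1.738
  x3 = (-7 - (2.8)·-2.333 - (-4)·1.725) / (8.8) = 0.731
Iteration 3:
  x1 = (-9 - (1.2)·1.738 - (-2)·0.731) / (4.2) = -2.291
  x2 = (8 - (3.9)·-2.928 - (3)·0.731) / (10.9) = 1.580
  x3 = (-7 - (2.8)·-2.928 - (-4)·1.738) / (8.8) = 0.926
Change: (0.637, -0.158, 0.195) → max |·| = 0.637

0.637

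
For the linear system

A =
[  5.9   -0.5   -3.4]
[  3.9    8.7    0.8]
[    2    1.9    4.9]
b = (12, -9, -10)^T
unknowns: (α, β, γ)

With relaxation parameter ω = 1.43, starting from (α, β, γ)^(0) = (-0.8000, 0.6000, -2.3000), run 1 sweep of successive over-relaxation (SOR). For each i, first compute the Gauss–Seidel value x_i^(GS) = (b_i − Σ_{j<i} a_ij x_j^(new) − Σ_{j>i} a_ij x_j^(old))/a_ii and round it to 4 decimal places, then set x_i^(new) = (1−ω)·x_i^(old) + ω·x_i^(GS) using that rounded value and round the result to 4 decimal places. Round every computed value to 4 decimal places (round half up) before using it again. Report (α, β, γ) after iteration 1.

Iteration 1:
  α: GS value = (12 - (-0.5)·0.6000 - (-3.4)·-2.3000) / (5.9) = 0.7593;  α ← (1−ω)·-0.8000 + ω·0.7593 = 1.4298
  β: GS value = (-9 - (3.9)·1.4298 - (0.8)·-2.3000) / (8.7) = -1.4639;  β ← (1−ω)·0.6000 + ω·-1.4639 = -2.3514
  γ: GS value = (-10 - (2)·1.4298 - (1.9)·-2.3514) / (4.9) = -1.7126;  γ ← (1−ω)·-2.3000 + ω·-1.7126 = -1.4600

(1.4298, -2.3514, -1.4600)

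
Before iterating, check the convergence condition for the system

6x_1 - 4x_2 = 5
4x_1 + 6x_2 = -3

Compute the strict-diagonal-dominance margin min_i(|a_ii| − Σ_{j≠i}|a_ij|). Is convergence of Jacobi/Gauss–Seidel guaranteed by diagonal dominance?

row 1: |6| − (4) = 2
row 2: |6| − (4) = 2
minimum over rows = 2 → strictly diagonally dominant (convergence guaranteed)

2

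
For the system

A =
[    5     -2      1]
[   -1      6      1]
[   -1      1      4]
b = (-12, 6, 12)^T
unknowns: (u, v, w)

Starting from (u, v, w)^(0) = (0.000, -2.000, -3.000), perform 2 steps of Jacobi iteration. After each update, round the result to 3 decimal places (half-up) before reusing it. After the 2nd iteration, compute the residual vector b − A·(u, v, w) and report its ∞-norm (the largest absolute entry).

Iteration 1:
  u = (-12 - (-2)·-2.000 - (1)·-3.000) / (5) = -2.600
  v = (6 - (-1)·0.000 - (1)·-3.000) / (6) = 1.500
  w = (12 - (-1)·0.000 - (1)·-2.000) / (4) = 3.500
Iteration 2:
  u = (-12 - (-2)·1.500 - (1)·3.500) / (5) = -2.500
  v = (6 - (-1)·-2.600 - (1)·3.500) / (6) = -0.017
  w = (12 - (-1)·-2.600 - (1)·1.500) / (4) = 1.975
Residual b − A·x = (-1.509, 1.627, 1.617); ∞-norm = 1.627

1.627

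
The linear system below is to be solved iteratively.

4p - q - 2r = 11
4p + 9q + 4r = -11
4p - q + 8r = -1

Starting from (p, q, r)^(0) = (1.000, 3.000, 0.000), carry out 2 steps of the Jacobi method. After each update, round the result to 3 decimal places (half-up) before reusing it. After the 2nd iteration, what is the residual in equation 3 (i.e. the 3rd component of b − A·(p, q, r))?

4.165

Iteration 1:
  p = (11 - (-1)·3.000 - (-2)·0.000) / (4) = 3.500
  q = (-11 - (4)·1.000 - (4)·0.000) / (9) = -1.667
  r = (-1 - (4)·1.000 - (-1)·3.000) / (8) = -0.250
Iteration 2:
  p = (11 - (-1)·-1.667 - (-2)·-0.250) / (4) = 2.208
  q = (-11 - (4)·3.500 - (4)·-0.250) / (9) = -2.667
  r = (-1 - (4)·3.500 - (-1)·-1.667) / (8) = -2.083
Residual b − A·x = (-4.665, 12.503, 4.165)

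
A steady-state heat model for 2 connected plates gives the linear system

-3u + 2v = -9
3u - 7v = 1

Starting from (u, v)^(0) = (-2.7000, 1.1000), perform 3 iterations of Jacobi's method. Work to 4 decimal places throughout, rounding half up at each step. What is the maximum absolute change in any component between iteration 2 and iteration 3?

1.8381

Iteration 1:
  u = (-9 - (2)·1.1000) / (-3) = 3.7333
  v = (1 - (3)·-2.7000) / (-7) = -1.3000
Iteration 2:
  u = (-9 - (2)·-1.3000) / (-3) = 2.1333
  v = (1 - (3)·3.7333) / (-7) = 1.4571
Iteration 3:
  u = (-9 - (2)·1.4571) / (-3) = 3.9714
  v = (1 - (3)·2.1333) / (-7) = 0.7714
Change: (1.8381, -0.6857) → max |·| = 1.8381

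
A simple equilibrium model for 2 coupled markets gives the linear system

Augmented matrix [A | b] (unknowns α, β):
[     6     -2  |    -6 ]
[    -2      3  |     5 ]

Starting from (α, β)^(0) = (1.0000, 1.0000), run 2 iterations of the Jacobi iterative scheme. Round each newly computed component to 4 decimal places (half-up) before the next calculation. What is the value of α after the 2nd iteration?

Iteration 1:
  α = (-6 - (-2)·1.0000) / (6) = -0.6667
  β = (5 - (-2)·1.0000) / (3) = 2.3333
Iteration 2:
  α = (-6 - (-2)·2.3333) / (6) = -0.2222
  β = (5 - (-2)·-0.6667) / (3) = 1.2222

-0.2222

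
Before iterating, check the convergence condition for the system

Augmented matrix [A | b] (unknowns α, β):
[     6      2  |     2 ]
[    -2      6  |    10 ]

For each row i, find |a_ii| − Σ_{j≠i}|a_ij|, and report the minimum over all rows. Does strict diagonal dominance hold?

4

row 1: |6| − (2) = 4
row 2: |6| − (2) = 4
minimum over rows = 4 → strictly diagonally dominant (convergence guaranteed)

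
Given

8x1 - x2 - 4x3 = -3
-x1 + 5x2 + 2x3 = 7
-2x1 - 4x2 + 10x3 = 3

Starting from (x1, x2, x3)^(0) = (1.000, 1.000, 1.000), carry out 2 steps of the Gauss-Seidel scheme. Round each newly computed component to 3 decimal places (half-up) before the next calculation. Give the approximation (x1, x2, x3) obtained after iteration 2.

Iteration 1:
  x1 = (-3 - (-1)·1.000 - (-4)·1.000) / (8) = 0.250
  x2 = (7 - (-1)·0.250 - (2)·1.000) / (5) = 1.050
  x3 = (3 - (-2)·0.250 - (-4)·1.050) / (10) = 0.770
Iteration 2:
  x1 = (-3 - (-1)·1.050 - (-4)·0.770) / (8) = 0.141
  x2 = (7 - (-1)·0.141 - (2)·0.770) / (5) = 1.120
  x3 = (3 - (-2)·0.141 - (-4)·1.120) / (10) = 0.776

(0.141, 1.120, 0.776)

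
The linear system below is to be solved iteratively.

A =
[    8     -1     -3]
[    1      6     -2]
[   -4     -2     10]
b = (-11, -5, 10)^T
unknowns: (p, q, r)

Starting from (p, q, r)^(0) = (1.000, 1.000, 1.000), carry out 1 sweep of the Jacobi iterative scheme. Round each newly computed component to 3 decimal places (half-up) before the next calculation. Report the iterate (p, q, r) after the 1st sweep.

Iteration 1:
  p = (-11 - (-1)·1.000 - (-3)·1.000) / (8) = -0.875
  q = (-5 - (1)·1.000 - (-2)·1.000) / (6) = -0.667
  r = (10 - (-4)·1.000 - (-2)·1.000) / (10) = 1.600

(-0.875, -0.667, 1.600)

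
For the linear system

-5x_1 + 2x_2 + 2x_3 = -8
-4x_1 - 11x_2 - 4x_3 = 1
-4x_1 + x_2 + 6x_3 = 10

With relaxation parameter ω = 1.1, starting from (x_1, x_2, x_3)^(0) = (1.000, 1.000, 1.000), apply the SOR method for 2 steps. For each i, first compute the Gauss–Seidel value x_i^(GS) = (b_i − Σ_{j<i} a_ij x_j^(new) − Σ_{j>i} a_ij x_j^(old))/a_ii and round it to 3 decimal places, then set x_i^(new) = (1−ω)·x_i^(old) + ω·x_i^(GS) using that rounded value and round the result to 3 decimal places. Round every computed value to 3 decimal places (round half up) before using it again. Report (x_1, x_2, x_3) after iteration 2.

Iteration 1:
  x_1: GS value = (-8 - (2)·1.000 - (2)·1.000) / (-5) = 2.400;  x_1 ← (1−ω)·1.000 + ω·2.400 = 2.540
  x_2: GS value = (1 - (-4)·2.540 - (-4)·1.000) / (-11) = -1.378;  x_2 ← (1−ω)·1.000 + ω·-1.378 = -1.616
  x_3: GS value = (10 - (-4)·2.540 - (1)·-1.616) / (6) = 3.629;  x_3 ← (1−ω)·1.000 + ω·3.629 = 3.892
Iteration 2:
  x_1: GS value = (-8 - (2)·-1.616 - (2)·3.892) / (-5) = 2.510;  x_1 ← (1−ω)·2.540 + ω·2.510 = 2.507
  x_2: GS value = (1 - (-4)·2.507 - (-4)·3.892) / (-11) = -2.418;  x_2 ← (1−ω)·-1.616 + ω·-2.418 = -2.498
  x_3: GS value = (10 - (-4)·2.507 - (1)·-2.498) / (6) = 3.754;  x_3 ← (1−ω)·3.892 + ω·3.754 = 3.740

(2.507, -2.498, 3.740)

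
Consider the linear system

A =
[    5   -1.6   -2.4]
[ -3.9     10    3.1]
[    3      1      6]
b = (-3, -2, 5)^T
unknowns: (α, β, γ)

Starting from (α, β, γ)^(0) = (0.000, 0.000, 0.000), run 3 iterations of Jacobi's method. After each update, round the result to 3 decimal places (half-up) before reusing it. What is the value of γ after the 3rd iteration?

Iteration 1:
  α = (-3 - (-1.6)·0.000 - (-2.4)·0.000) / (5) = -0.600
  β = (-2 - (-3.9)·0.000 - (3.1)·0.000) / (10) = -0.200
  γ = (5 - (3)·0.000 - (1)·0.000) / (6) = 0.833
Iteration 2:
  α = (-3 - (-1.6)·-0.200 - (-2.4)·0.833) / (5) = -0.264
  β = (-2 - (-3.9)·-0.600 - (3.1)·0.833) / (10) = -0.692
  γ = (5 - (3)·-0.600 - (1)·-0.200) / (6) = 1.167
Iteration 3:
  α = (-3 - (-1.6)·-0.692 - (-2.4)·1.167) / (5) = -0.261
  β = (-2 - (-3.9)·-0.264 - (3.1)·1.167) / (10) = -0.665
  γ = (5 - (3)·-0.264 - (1)·-0.692) / (6) = 1.081

1.081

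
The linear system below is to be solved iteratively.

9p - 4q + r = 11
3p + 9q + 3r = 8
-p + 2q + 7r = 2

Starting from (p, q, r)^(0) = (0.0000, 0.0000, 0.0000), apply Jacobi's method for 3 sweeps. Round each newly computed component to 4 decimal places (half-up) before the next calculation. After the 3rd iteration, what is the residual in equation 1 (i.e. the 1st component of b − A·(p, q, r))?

-0.5744

Iteration 1:
  p = (11 - (-4)·0.0000 - (1)·0.0000) / (9) = 1.2222
  q = (8 - (3)·0.0000 - (3)·0.0000) / (9) = 0.8889
  r = (2 - (-1)·0.0000 - (2)·0.0000) / (7) = 0.2857
Iteration 2:
  p = (11 - (-4)·0.8889 - (1)·0.2857) / (9) = 1.5855
  q = (8 - (3)·1.2222 - (3)·0.2857) / (9) = 0.3863
  r = (2 - (-1)·1.2222 - (2)·0.8889) / (7) = 0.2063
Iteration 3:
  p = (11 - (-4)·0.3863 - (1)·0.2063) / (9) = 1.3710
  q = (8 - (3)·1.5855 - (3)·0.2063) / (9) = 0.2916
  r = (2 - (-1)·1.5855 - (2)·0.3863) / (7) = 0.4018
Residual b − A·x = (-0.5744, 0.0572, -0.0248)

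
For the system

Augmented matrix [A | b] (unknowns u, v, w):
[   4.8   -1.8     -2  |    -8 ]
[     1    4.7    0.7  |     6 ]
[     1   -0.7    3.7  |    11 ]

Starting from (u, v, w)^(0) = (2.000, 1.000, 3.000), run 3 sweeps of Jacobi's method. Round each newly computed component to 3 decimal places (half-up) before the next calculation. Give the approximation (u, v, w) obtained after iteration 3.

(-0.056, 0.911, 3.257)

Iteration 1:
  u = (-8 - (-1.8)·1.000 - (-2)·3.000) / (4.8) = -0.042
  v = (6 - (1)·2.000 - (0.7)·3.000) / (4.7) = 0.404
  w = (11 - (1)·2.000 - (-0.7)·1.000) / (3.7) = 2.622
Iteration 2:
  u = (-8 - (-1.8)·0.404 - (-2)·2.622) / (4.8) = -0.423
  v = (6 - (1)·-0.042 - (0.7)·2.622) / (4.7) = 0.895
  w = (11 - (1)·-0.042 - (-0.7)·0.404) / (3.7) = 3.061
Iteration 3:
  u = (-8 - (-1.8)·0.895 - (-2)·3.061) / (4.8) = -0.056
  v = (6 - (1)·-0.423 - (0.7)·3.061) / (4.7) = 0.911
  w = (11 - (1)·-0.423 - (-0.7)·0.895) / (3.7) = 3.257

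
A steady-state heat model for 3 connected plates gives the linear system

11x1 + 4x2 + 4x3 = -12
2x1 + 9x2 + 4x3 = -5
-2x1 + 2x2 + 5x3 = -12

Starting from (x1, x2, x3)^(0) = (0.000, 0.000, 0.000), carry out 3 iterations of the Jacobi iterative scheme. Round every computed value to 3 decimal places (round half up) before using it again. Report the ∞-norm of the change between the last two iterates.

Iteration 1:
  x1 = (-12 - (4)·0.000 - (4)·0.000) / (11) = -1.091
  x2 = (-5 - (2)·0.000 - (4)·0.000) / (9) = -0.556
  x3 = (-12 - (-2)·0.000 - (2)·0.000) / (5) = -2.400
Iteration 2:
  x1 = (-12 - (4)·-0.556 - (4)·-2.400) / (11) = -0.016
  x2 = (-5 - (2)·-1.091 - (4)·-2.400) / (9) = 0.754
  x3 = (-12 - (-2)·-1.091 - (2)·-0.556) / (5) = -2.614
Iteration 3:
  x1 = (-12 - (4)·0.754 - (4)·-2.614) / (11) = -0.415
  x2 = (-5 - (2)·-0.016 - (4)·-2.614) / (9) = 0.610
  x3 = (-12 - (-2)·-0.016 - (2)·0.754) / (5) = -2.708
Change: (-0.399, -0.144, -0.094) → max |·| = 0.399

0.399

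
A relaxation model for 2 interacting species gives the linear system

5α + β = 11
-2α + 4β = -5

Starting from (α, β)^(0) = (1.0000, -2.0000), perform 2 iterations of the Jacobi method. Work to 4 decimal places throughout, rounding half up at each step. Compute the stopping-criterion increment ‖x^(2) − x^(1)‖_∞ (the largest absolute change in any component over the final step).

0.8000

Iteration 1:
  α = (11 - (1)·-2.0000) / (5) = 2.6000
  β = (-5 - (-2)·1.0000) / (4) = -0.7500
Iteration 2:
  α = (11 - (1)·-0.7500) / (5) = 2.3500
  β = (-5 - (-2)·2.6000) / (4) = 0.0500
Change: (-0.2500, 0.8000) → max |·| = 0.8000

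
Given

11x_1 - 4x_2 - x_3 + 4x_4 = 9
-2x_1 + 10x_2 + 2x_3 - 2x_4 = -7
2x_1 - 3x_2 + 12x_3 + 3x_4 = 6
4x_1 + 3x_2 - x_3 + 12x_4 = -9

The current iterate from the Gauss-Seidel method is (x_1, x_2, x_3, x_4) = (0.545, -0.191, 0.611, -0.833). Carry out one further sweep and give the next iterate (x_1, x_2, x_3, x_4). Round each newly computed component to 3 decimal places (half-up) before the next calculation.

(1.107, -0.767, 0.332, -0.900)

One sweep:
  x_1 = (9 - (-4)·-0.191 - (-1)·0.611 - (4)·-0.833) / (11) = 1.107
  x_2 = (-7 - (-2)·1.107 - (2)·0.611 - (-2)·-0.833) / (10) = -0.767
  x_3 = (6 - (2)·1.107 - (-3)·-0.767 - (3)·-0.833) / (12) = 0.332
  x_4 = (-9 - (4)·1.107 - (3)·-0.767 - (-1)·0.332) / (12) = -0.900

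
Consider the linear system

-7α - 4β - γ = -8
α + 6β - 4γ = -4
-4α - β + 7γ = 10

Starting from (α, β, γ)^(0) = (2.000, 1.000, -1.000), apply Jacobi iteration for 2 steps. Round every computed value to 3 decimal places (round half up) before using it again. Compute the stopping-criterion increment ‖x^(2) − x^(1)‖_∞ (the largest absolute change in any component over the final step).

Iteration 1:
  α = (-8 - (-4)·1.000 - (-1)·-1.000) / (-7) = 0.714
  β = (-4 - (1)·2.000 - (-4)·-1.000) / (6) = -1.667
  γ = (10 - (-4)·2.000 - (-1)·1.000) / (7) = 2.714
Iteration 2:
  α = (-8 - (-4)·-1.667 - (-1)·2.714) / (-7) = 1.708
  β = (-4 - (1)·0.714 - (-4)·2.714) / (6) = 1.024
  γ = (10 - (-4)·0.714 - (-1)·-1.667) / (7) = 1.598
Change: (0.994, 2.691, -1.116) → max |·| = 2.691

2.691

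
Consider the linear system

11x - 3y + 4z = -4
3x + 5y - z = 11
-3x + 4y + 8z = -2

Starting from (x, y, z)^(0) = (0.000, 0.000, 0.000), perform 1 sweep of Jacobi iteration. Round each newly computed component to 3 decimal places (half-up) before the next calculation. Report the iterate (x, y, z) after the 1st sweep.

Iteration 1:
  x = (-4 - (-3)·0.000 - (4)·0.000) / (11) = -0.364
  y = (11 - (3)·0.000 - (-1)·0.000) / (5) = 2.200
  z = (-2 - (-3)·0.000 - (4)·0.000) / (8) = -0.250

(-0.364, 2.200, -0.250)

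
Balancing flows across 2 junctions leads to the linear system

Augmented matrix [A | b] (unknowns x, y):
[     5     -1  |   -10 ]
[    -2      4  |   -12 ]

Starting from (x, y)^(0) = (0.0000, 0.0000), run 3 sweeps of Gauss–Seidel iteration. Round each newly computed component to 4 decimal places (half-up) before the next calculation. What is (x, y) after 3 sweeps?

Iteration 1:
  x = (-10 - (-1)·0.0000) / (5) = -2.0000
  y = (-12 - (-2)·-2.0000) / (4) = -4.0000
Iteration 2:
  x = (-10 - (-1)·-4.0000) / (5) = -2.8000
  y = (-12 - (-2)·-2.8000) / (4) = -4.4000
Iteration 3:
  x = (-10 - (-1)·-4.4000) / (5) = -2.8800
  y = (-12 - (-2)·-2.8800) / (4) = -4.4400

(-2.8800, -4.4400)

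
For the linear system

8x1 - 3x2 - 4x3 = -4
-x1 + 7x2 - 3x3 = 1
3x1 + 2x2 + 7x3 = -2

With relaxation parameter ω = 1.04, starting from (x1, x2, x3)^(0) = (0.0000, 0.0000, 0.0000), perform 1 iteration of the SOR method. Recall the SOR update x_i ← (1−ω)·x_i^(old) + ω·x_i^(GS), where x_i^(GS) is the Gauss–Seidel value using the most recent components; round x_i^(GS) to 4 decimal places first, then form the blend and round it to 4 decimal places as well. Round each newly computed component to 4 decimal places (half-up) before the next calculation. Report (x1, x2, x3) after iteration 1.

(-0.5200, 0.0713, -0.0865)

Iteration 1:
  x1: GS value = (-4 - (-3)·0.0000 - (-4)·0.0000) / (8) = -0.5000;  x1 ← (1−ω)·0.0000 + ω·-0.5000 = -0.5200
  x2: GS value = (1 - (-1)·-0.5200 - (-3)·0.0000) / (7) = 0.0686;  x2 ← (1−ω)·0.0000 + ω·0.0686 = 0.0713
  x3: GS value = (-2 - (3)·-0.5200 - (2)·0.0713) / (7) = -0.0832;  x3 ← (1−ω)·0.0000 + ω·-0.0832 = -0.0865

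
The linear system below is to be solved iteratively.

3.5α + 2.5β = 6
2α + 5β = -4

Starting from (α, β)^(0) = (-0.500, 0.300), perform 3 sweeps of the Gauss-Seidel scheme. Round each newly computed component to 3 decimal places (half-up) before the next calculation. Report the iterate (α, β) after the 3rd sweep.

(3.061, -2.024)

Iteration 1:
  α = (6 - (2.5)·0.300) / (3.5) = 1.500
  β = (-4 - (2)·1.500) / (5) = -1.400
Iteration 2:
  α = (6 - (2.5)·-1.400) / (3.5) = 2.714
  β = (-4 - (2)·2.714) / (5) = -1.886
Iteration 3:
  α = (6 - (2.5)·-1.886) / (3.5) = 3.061
  β = (-4 - (2)·3.061) / (5) = -2.024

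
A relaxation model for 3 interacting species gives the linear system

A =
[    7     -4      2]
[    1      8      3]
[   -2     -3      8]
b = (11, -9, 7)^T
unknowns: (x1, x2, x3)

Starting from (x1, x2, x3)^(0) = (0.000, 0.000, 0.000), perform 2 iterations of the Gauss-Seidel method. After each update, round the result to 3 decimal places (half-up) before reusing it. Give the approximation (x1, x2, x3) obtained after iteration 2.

Iteration 1:
  x1 = (11 - (-4)·0.000 - (2)·0.000) / (7) = 1.571
  x2 = (-9 - (1)·1.571 - (3)·0.000) / (8) = -1.321
  x3 = (7 - (-2)·1.571 - (-3)·-1.321) / (8) = 0.772
Iteration 2:
  x1 = (11 - (-4)·-1.321 - (2)·0.772) / (7) = 0.596
  x2 = (-9 - (1)·0.596 - (3)·0.772) / (8) = -1.489
  x3 = (7 - (-2)·0.596 - (-3)·-1.489) / (8) = 0.466

(0.596, -1.489, 0.466)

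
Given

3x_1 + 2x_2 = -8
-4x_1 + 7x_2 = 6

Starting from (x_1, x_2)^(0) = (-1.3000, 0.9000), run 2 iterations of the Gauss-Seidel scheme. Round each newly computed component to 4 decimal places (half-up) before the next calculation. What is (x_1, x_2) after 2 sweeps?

Iteration 1:
  x_1 = (-8 - (2)·0.9000) / (3) = -3.2667
  x_2 = (6 - (-4)·-3.2667) / (7) = -1.0095
Iteration 2:
  x_1 = (-8 - (2)·-1.0095) / (3) = -1.9937
  x_2 = (6 - (-4)·-1.9937) / (7) = -0.2821

(-1.9937, -0.2821)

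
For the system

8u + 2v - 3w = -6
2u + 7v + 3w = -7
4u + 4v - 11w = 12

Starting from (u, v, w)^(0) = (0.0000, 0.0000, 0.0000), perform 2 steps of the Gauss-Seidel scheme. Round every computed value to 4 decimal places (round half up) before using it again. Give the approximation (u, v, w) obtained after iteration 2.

(-1.1721, 0.0417, -1.5020)

Iteration 1:
  u = (-6 - (2)·0.0000 - (-3)·0.0000) / (8) = -0.7500
  v = (-7 - (2)·-0.7500 - (3)·0.0000) / (7) = -0.7857
  w = (12 - (4)·-0.7500 - (4)·-0.7857) / (-11) = -1.6493
Iteration 2:
  u = (-6 - (2)·-0.7857 - (-3)·-1.6493) / (8) = -1.1721
  v = (-7 - (2)·-1.1721 - (3)·-1.6493) / (7) = 0.0417
  w = (12 - (4)·-1.1721 - (4)·0.0417) / (-11) = -1.5020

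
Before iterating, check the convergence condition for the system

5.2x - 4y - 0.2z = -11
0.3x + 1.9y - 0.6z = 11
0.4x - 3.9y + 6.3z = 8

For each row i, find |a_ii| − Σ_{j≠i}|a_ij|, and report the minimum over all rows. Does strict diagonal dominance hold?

row 1: |5.2| − (4+0.2) = 1
row 2: |1.9| − (0.3+0.6) = 1
row 3: |6.3| − (0.4+3.9) = 2
minimum over rows = 1 → strictly diagonally dominant (convergence guaranteed)

1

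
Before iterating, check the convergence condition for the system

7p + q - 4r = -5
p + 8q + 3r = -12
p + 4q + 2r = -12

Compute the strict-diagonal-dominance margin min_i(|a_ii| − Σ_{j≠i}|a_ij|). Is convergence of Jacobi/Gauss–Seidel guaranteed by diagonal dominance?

-3

row 1: |7| − (1+4) = 2
row 2: |8| − (1+3) = 4
row 3: |2| − (1+4) = -3
minimum over rows = -3 → not strictly diagonally dominant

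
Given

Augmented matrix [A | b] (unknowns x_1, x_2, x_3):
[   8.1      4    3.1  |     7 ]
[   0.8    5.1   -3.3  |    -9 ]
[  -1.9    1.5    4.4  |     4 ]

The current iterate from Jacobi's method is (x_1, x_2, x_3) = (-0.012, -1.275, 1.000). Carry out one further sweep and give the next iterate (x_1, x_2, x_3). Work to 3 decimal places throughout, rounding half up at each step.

(1.111, -1.116, 1.339)

One sweep:
  x_1 = (7 - (4)·-1.275 - (3.1)·1.000) / (8.1) = 1.111
  x_2 = (-9 - (0.8)·-0.012 - (-3.3)·1.000) / (5.1) = -1.116
  x_3 = (4 - (-1.9)·-0.012 - (1.5)·-1.275) / (4.4) = 1.339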